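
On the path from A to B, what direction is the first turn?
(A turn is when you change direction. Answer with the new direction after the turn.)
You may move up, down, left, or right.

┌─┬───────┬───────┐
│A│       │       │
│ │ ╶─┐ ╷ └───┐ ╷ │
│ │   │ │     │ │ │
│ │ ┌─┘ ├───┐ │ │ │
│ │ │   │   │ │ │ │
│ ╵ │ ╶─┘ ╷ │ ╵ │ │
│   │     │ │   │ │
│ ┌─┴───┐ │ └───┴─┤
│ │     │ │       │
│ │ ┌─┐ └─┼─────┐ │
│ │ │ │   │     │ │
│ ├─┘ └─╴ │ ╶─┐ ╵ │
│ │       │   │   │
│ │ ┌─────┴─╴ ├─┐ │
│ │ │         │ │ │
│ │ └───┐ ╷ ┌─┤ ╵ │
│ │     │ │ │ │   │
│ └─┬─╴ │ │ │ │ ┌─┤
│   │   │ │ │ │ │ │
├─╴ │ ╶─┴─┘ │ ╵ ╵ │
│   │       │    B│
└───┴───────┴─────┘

Directions: down, down, down, right, up, up, up, right, right, down, down, left, down, right, right, up, right, down, down, right, right, right, down, down, down, down, left, down, down, right
First turn direction: right

Solution:

┌─┬───────┬───────┐
│A│↱ → ↓  │       │
│ │ ╶─┐ ╷ └───┐ ╷ │
│↓│↑  │↓│     │ │ │
│ │ ┌─┘ ├───┐ │ │ │
│↓│↑│↓ ↲│↱ ↓│ │ │ │
│ ╵ │ ╶─┘ ╷ │ ╵ │ │
│↳ ↑│↳ → ↑│↓│   │ │
│ ┌─┴───┐ │ └───┴─┤
│ │     │ │↳ → → ↓│
│ │ ┌─┐ └─┼─────┐ │
│ │ │ │   │     │↓│
│ ├─┘ └─╴ │ ╶─┐ ╵ │
│ │       │   │  ↓│
│ │ ┌─────┴─╴ ├─┐ │
│ │ │         │ │↓│
│ │ └───┐ ╷ ┌─┤ ╵ │
│ │     │ │ │ │↓ ↲│
│ └─┬─╴ │ │ │ │ ┌─┤
│   │   │ │ │ │↓│ │
├─╴ │ ╶─┴─┘ │ ╵ ╵ │
│   │       │  ↳ B│
└───┴───────┴─────┘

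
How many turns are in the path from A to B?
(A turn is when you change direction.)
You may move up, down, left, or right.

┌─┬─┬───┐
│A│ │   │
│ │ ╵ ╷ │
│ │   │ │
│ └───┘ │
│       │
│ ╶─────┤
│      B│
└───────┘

Directions: down, down, down, right, right, right
Number of turns: 1

Solution:

┌─┬─┬───┐
│A│ │   │
│ │ ╵ ╷ │
│↓│   │ │
│ └───┘ │
│↓      │
│ ╶─────┤
│↳ → → B│
└───────┘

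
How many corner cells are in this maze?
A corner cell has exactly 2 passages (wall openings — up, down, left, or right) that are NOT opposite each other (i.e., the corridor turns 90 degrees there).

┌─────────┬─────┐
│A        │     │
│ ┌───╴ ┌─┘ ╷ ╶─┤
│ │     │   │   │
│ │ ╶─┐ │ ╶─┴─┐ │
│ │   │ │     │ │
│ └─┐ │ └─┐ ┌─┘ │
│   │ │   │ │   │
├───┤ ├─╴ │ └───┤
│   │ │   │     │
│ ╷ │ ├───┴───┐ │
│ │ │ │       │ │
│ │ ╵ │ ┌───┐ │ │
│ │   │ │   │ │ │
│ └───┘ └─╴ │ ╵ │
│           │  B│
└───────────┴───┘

Counting corner cells (2 non-opposite passages):
Total corners: 28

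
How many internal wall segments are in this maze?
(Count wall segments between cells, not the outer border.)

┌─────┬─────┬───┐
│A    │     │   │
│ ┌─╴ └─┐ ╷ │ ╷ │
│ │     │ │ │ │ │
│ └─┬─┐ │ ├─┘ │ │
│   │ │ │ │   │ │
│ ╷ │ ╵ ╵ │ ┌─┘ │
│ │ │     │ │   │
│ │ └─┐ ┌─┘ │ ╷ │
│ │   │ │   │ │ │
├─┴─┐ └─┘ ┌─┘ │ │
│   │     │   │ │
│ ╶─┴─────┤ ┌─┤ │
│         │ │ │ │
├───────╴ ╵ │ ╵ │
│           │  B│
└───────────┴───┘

Counting internal wall segments:
Total internal walls: 49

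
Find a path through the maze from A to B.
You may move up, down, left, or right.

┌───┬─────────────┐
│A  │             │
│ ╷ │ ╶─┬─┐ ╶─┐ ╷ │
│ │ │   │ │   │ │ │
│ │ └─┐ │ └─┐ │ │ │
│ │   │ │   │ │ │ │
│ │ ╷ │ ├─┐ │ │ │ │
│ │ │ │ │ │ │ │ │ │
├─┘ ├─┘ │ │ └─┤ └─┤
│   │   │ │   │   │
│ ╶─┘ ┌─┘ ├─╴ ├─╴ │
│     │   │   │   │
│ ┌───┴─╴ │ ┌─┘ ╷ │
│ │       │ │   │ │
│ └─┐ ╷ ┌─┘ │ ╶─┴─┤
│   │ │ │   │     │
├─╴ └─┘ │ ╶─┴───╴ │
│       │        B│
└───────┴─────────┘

Finding the shortest path through the maze:
Path length: 34 steps
Directions: right → down → down → down → down → left → down → right → right → up → right → up → up → up → left → up → right → right → right → right → right → down → down → down → down → right → down → left → down → left → down → right → right → down

Solution:

┌───┬─────────────┐
│A ↓│↱ → → → → ↓  │
│ ╷ │ ╶─┬─┐ ╶─┐ ╷ │
│ │↓│↑ ↰│ │   │↓│ │
│ │ └─┐ │ └─┐ │ │ │
│ │↓  │↑│   │ │↓│ │
│ │ ╷ │ ├─┐ │ │ │ │
│ │↓│ │↑│ │ │ │↓│ │
├─┘ ├─┘ │ │ └─┤ └─┤
│↓ ↲│↱ ↑│ │   │↳ ↓│
│ ╶─┘ ┌─┘ ├─╴ ├─╴ │
│↳ → ↑│   │   │↓ ↲│
│ ┌───┴─╴ │ ┌─┘ ╷ │
│ │       │ │↓ ↲│ │
│ └─┐ ╷ ┌─┘ │ ╶─┴─┤
│   │ │ │   │↳ → ↓│
├─╴ └─┘ │ ╶─┴───╴ │
│       │        B│
└───────┴─────────┘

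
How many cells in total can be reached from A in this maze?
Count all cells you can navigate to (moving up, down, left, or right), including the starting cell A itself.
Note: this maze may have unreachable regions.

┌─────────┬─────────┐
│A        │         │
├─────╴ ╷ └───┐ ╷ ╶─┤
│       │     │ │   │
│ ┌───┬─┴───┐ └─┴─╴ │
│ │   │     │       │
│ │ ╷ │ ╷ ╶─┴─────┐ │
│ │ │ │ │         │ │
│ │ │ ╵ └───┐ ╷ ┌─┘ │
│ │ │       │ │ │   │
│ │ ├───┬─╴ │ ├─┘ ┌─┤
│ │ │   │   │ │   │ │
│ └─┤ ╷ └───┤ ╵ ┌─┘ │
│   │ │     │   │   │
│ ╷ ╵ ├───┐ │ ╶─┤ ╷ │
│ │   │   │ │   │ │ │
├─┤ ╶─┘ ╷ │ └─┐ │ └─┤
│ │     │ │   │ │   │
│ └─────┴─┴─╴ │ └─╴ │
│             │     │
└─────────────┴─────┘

Using BFS/flood-fill to find all reachable cells from A:
Maze size: 10 × 10 = 100 total cells
All cells are reachable — the maze is fully connected.
Reachable cells: 100

Reachable region (· marks reachable cells):

┌─────────┬─────────┐
│A · · · ·│· · · · ·│
├─────╴ ╷ └───┐ ╷ ╶─┤
│· · · ·│· · ·│·│· ·│
│ ┌───┬─┴───┐ └─┴─╴ │
│·│· ·│· · ·│· · · ·│
│ │ ╷ │ ╷ ╶─┴─────┐ │
│·│·│·│·│· · · · ·│·│
│ │ │ ╵ └───┐ ╷ ┌─┘ │
│·│·│· · · ·│·│·│· ·│
│ │ ├───┬─╴ │ ├─┘ ┌─┤
│·│·│· ·│· ·│·│· ·│·│
│ └─┤ ╷ └───┤ ╵ ┌─┘ │
│· ·│·│· · ·│· ·│· ·│
│ ╷ ╵ ├───┐ │ ╶─┤ ╷ │
│·│· ·│· ·│·│· ·│·│·│
├─┤ ╶─┘ ╷ │ └─┐ │ └─┤
│·│· · ·│·│· ·│·│· ·│
│ └─────┴─┴─╴ │ └─╴ │
│· · · · · · ·│· · ·│
└─────────────┴─────┘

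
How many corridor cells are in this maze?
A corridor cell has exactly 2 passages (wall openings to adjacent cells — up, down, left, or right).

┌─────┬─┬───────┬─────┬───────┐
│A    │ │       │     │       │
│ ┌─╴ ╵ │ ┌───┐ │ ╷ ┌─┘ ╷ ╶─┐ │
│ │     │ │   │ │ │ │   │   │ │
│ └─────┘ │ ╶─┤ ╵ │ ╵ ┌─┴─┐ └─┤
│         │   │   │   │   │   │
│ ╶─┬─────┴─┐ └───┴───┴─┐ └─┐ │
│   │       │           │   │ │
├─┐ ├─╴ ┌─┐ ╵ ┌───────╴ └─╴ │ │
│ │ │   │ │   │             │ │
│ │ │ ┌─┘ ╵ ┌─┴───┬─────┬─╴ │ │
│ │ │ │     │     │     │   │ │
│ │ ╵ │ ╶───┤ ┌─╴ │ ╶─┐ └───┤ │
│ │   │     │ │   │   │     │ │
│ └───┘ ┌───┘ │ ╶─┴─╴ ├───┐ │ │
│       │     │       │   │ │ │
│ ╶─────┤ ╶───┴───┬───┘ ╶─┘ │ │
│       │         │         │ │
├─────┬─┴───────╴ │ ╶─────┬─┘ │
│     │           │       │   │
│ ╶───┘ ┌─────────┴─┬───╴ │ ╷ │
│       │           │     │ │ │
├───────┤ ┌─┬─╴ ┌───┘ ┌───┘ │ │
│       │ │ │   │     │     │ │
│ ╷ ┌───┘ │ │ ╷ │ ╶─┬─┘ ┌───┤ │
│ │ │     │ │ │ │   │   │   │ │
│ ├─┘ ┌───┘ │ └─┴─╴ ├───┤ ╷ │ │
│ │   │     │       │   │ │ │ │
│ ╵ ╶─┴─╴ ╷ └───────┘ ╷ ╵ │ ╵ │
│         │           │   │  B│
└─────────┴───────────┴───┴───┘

Counting cells with exactly 2 passages:
Total corridor cells: 183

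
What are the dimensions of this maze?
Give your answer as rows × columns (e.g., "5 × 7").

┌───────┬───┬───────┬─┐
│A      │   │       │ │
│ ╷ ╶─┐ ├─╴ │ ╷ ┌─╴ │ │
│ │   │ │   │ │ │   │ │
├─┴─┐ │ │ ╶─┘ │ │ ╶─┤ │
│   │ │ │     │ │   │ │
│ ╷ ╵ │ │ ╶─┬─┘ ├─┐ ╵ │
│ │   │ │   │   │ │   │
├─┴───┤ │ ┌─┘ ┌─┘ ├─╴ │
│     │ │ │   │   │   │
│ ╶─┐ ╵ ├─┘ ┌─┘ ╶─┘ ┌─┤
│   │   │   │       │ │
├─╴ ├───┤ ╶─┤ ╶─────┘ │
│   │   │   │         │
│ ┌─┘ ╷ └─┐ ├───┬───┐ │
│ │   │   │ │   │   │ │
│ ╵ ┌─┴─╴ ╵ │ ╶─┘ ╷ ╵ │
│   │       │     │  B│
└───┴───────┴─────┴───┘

Counting the maze dimensions:
Rows (vertical): 9
Columns (horizontal): 11
Dimensions: 9 × 11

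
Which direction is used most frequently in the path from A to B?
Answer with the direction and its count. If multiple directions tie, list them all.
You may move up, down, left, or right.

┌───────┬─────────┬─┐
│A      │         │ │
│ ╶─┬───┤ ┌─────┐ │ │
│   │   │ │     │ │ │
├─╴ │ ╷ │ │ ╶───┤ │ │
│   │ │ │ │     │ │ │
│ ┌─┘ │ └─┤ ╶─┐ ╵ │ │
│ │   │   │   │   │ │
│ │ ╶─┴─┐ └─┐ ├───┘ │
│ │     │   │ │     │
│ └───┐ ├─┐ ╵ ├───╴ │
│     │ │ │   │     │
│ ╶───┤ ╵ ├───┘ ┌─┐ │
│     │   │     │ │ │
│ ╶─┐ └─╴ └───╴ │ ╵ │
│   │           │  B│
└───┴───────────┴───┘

Directions: down, right, down, left, down, down, down, down, right, right, down, right, right, right, right, right, up, up, right, right, down, down
Counts: {'down': 9, 'right': 10, 'left': 1, 'up': 2}
Most common: right (10 times)

Solution:

┌───────┬─────────┬─┐
│A      │         │ │
│ ╶─┬───┤ ┌─────┐ │ │
│↳ ↓│   │ │     │ │ │
├─╴ │ ╷ │ │ ╶───┤ │ │
│↓ ↲│ │ │ │     │ │ │
│ ┌─┘ │ └─┤ ╶─┐ ╵ │ │
│↓│   │   │   │   │ │
│ │ ╶─┴─┐ └─┐ ├───┘ │
│↓│     │   │ │     │
│ └───┐ ├─┐ ╵ ├───╴ │
│↓    │ │ │   │↱ → ↓│
│ ╶───┤ ╵ ├───┘ ┌─┐ │
│↳ → ↓│   │    ↑│ │↓│
│ ╶─┐ └─╴ └───╴ │ ╵ │
│   │↳ → → → → ↑│  B│
└───┴───────────┴───┘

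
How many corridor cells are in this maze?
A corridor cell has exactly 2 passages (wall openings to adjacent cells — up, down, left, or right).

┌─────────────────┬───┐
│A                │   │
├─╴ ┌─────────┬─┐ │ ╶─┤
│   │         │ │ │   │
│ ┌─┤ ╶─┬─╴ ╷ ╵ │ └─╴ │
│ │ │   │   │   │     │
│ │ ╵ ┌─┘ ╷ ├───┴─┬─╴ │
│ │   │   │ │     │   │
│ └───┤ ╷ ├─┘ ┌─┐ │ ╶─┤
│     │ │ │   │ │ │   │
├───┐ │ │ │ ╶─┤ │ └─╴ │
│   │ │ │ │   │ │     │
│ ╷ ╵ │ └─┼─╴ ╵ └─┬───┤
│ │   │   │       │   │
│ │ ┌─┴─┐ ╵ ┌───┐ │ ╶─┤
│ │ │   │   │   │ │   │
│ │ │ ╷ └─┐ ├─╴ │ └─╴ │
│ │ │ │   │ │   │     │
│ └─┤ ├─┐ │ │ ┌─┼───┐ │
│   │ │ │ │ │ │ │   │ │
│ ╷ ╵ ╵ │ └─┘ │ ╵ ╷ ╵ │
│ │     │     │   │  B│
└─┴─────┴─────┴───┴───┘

Counting cells with exactly 2 passages:
Total corridor cells: 93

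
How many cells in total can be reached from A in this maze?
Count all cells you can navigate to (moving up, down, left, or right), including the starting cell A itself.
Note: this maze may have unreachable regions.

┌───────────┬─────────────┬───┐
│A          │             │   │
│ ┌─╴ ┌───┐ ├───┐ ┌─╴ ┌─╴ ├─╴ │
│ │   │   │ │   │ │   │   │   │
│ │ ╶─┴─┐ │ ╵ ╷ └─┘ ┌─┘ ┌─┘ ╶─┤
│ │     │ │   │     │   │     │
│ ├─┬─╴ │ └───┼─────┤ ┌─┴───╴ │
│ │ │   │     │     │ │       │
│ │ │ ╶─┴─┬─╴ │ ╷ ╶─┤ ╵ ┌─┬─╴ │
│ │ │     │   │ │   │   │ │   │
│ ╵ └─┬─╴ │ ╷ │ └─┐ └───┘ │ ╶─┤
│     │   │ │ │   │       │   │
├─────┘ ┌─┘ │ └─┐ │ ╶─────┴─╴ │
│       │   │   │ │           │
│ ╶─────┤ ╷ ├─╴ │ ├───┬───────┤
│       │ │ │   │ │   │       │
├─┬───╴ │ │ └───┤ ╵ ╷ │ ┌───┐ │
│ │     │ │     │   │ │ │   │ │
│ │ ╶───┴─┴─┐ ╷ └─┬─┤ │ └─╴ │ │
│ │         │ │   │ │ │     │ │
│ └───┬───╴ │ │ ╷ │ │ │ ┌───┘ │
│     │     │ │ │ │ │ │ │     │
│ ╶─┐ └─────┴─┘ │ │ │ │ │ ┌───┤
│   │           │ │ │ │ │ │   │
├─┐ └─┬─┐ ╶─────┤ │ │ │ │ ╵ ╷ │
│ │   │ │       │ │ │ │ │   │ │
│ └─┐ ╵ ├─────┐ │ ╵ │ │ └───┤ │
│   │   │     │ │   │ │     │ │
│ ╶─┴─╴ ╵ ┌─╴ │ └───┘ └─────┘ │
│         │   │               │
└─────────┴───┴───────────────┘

Using BFS/flood-fill to find all reachable cells from A:
Maze size: 15 × 15 = 225 total cells
All cells are reachable — the maze is fully connected.
Reachable cells: 225

Reachable region (· marks reachable cells):

┌───────────┬─────────────┬───┐
│A · · · · ·│· · · · · · ·│· ·│
│ ┌─╴ ┌───┐ ├───┐ ┌─╴ ┌─╴ ├─╴ │
│·│· ·│· ·│·│· ·│·│· ·│· ·│· ·│
│ │ ╶─┴─┐ │ ╵ ╷ └─┘ ┌─┘ ┌─┘ ╶─┤
│·│· · ·│·│· ·│· · ·│· ·│· · ·│
│ ├─┬─╴ │ └───┼─────┤ ┌─┴───╴ │
│·│·│· ·│· · ·│· · ·│·│· · · ·│
│ │ │ ╶─┴─┬─╴ │ ╷ ╶─┤ ╵ ┌─┬─╴ │
│·│·│· · ·│· ·│·│· ·│· ·│·│· ·│
│ ╵ └─┬─╴ │ ╷ │ └─┐ └───┘ │ ╶─┤
│· · ·│· ·│·│·│· ·│· · · ·│· ·│
├─────┘ ┌─┘ │ └─┐ │ ╶─────┴─╴ │
│· · · ·│· ·│· ·│·│· · · · · ·│
│ ╶─────┤ ╷ ├─╴ │ ├───┬───────┤
│· · · ·│·│·│· ·│·│· ·│· · · ·│
├─┬───╴ │ │ └───┤ ╵ ╷ │ ┌───┐ │
│·│· · ·│·│· · ·│· ·│·│·│· ·│·│
│ │ ╶───┴─┴─┐ ╷ └─┬─┤ │ └─╴ │ │
│·│· · · · ·│·│· ·│·│·│· · ·│·│
│ └───┬───╴ │ │ ╷ │ │ │ ┌───┘ │
│· · ·│· · ·│·│·│·│·│·│·│· · ·│
│ ╶─┐ └─────┴─┘ │ │ │ │ │ ┌───┤
│· ·│· · · · · ·│·│·│·│·│·│· ·│
├─┐ └─┬─┐ ╶─────┤ │ │ │ │ ╵ ╷ │
│·│· ·│·│· · · ·│·│·│·│·│· ·│·│
│ └─┐ ╵ ├─────┐ │ ╵ │ │ └───┤ │
│· ·│· ·│· · ·│·│· ·│·│· · ·│·│
│ ╶─┴─╴ ╵ ┌─╴ │ └───┘ └─────┘ │
│· · · · ·│· ·│· · · · · · · ·│
└─────────┴───┴───────────────┘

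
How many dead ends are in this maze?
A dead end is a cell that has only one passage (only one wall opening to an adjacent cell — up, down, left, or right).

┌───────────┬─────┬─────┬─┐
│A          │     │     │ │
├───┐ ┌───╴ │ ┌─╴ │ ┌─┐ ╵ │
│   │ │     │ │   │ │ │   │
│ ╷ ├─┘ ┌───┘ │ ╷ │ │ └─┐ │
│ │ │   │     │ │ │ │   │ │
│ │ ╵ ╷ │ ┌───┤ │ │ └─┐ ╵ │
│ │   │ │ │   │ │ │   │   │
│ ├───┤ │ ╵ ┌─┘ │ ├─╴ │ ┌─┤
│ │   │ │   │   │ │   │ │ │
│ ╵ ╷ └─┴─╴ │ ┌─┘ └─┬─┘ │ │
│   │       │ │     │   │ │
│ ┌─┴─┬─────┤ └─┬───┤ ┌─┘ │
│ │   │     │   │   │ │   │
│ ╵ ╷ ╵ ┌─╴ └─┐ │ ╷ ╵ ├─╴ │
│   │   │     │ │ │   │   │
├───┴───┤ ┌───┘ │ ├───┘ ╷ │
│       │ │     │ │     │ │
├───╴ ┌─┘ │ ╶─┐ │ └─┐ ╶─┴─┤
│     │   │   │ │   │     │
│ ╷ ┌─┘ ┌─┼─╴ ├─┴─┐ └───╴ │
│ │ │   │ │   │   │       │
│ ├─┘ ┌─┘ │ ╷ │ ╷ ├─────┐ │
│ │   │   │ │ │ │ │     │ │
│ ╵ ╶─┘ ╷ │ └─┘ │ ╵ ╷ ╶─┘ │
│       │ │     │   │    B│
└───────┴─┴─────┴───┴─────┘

Checking each cell for number of passages:

Dead ends found at positions:
  (0, 0)
  (0, 12)
  (1, 2)
  (1, 10)
  (3, 6)
  (4, 3)
  (4, 9)
  (4, 12)
  (5, 7)
  (5, 9)
  (6, 11)
  (7, 6)
  (8, 0)
  (8, 3)
  (8, 9)
  (8, 12)
  (9, 7)
  (10, 1)
  (10, 4)
  (11, 6)
  (11, 11)
  (12, 4)
Total dead ends: 22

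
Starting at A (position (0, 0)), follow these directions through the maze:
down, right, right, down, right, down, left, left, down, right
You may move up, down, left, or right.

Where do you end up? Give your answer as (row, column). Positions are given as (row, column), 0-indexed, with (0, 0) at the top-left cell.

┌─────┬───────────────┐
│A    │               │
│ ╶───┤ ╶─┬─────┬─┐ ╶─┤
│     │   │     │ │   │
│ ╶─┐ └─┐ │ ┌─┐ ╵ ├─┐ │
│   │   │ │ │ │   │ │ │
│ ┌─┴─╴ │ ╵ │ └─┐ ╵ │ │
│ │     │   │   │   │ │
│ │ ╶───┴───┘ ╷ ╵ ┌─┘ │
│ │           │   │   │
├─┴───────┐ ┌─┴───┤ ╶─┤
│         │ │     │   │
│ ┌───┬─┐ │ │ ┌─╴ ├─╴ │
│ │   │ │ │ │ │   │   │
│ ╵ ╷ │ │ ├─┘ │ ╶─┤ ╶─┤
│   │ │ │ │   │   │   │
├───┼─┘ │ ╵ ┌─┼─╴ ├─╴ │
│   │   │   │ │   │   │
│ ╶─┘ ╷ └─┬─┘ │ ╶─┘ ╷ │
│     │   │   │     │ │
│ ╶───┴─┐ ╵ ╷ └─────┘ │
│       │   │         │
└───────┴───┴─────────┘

Following directions step by step:
Start: (0, 0)
  down: (0, 0) → (1, 0)
  right: (1, 0) → (1, 1)
  right: (1, 1) → (1, 2)
  down: (1, 2) → (2, 2)
  right: (2, 2) → (2, 3)
  down: (2, 3) → (3, 3)
  left: (3, 3) → (3, 2)
  left: (3, 2) → (3, 1)
  down: (3, 1) → (4, 1)
  right: (4, 1) → (4, 2)
Final position: (4, 2)

Path taken:

┌─────┬───────────────┐
│A    │               │
│ ╶───┤ ╶─┬─────┬─┐ ╶─┤
│↳ → ↓│   │     │ │   │
│ ╶─┐ └─┐ │ ┌─┐ ╵ ├─┐ │
│   │↳ ↓│ │ │ │   │ │ │
│ ┌─┴─╴ │ ╵ │ └─┐ ╵ │ │
│ │↓ ← ↲│   │   │   │ │
│ │ ╶───┴───┘ ╷ ╵ ┌─┘ │
│ │↳ B        │   │   │
├─┴───────┐ ┌─┴───┤ ╶─┤
│         │ │     │   │
│ ┌───┬─┐ │ │ ┌─╴ ├─╴ │
│ │   │ │ │ │ │   │   │
│ ╵ ╷ │ │ ├─┘ │ ╶─┤ ╶─┤
│   │ │ │ │   │   │   │
├───┼─┘ │ ╵ ┌─┼─╴ ├─╴ │
│   │   │   │ │   │   │
│ ╶─┘ ╷ └─┬─┘ │ ╶─┘ ╷ │
│     │   │   │     │ │
│ ╶───┴─┐ ╵ ╷ └─────┘ │
│       │   │         │
└───────┴───┴─────────┘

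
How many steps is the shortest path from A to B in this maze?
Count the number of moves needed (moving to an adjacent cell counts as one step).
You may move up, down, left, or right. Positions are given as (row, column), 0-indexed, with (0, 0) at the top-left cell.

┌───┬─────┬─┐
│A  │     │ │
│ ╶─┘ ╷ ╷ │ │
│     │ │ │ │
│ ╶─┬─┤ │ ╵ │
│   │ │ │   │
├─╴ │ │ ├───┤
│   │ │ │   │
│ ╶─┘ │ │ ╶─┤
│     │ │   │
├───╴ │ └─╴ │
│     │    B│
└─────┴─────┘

Using BFS to find shortest path:
Start: (0, 0), End: (5, 5)
Path found:
(0,0) → (1,0) → (1,1) → (1,2) → (0,2) → (0,3) → (1,3) → (2,3) → (3,3) → (4,3) → (5,3) → (5,4) → (5,5)
Number of steps: 12

Solution:

┌───┬─────┬─┐
│A  │↱ ↓  │ │
│ ╶─┘ ╷ ╷ │ │
│↳ → ↑│↓│ │ │
│ ╶─┬─┤ │ ╵ │
│   │ │↓│   │
├─╴ │ │ ├───┤
│   │ │↓│   │
│ ╶─┘ │ │ ╶─┤
│     │↓│   │
├───╴ │ └─╴ │
│     │↳ → B│
└─────┴─────┘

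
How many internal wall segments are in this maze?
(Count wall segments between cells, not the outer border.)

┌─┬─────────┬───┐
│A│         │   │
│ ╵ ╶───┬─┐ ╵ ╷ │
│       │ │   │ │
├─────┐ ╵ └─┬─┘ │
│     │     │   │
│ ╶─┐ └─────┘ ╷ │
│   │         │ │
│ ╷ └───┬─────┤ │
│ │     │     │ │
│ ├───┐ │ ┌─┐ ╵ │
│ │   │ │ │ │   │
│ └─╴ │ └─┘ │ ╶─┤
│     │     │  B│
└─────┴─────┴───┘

Counting internal wall segments:
Total internal walls: 42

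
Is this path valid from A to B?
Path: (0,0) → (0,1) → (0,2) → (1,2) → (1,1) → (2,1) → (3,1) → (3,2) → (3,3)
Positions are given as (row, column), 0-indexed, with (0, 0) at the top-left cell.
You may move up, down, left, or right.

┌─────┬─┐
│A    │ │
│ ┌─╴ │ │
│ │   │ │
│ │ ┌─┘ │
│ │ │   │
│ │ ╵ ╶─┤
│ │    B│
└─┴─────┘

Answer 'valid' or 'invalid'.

Checking path validity:
Result: All consecutive moves are passable.

valid

Correct solution:

┌─────┬─┐
│A → ↓│ │
│ ┌─╴ │ │
│ │↓ ↲│ │
│ │ ┌─┘ │
│ │↓│   │
│ │ ╵ ╶─┤
│ │↳ → B│
└─┴─────┘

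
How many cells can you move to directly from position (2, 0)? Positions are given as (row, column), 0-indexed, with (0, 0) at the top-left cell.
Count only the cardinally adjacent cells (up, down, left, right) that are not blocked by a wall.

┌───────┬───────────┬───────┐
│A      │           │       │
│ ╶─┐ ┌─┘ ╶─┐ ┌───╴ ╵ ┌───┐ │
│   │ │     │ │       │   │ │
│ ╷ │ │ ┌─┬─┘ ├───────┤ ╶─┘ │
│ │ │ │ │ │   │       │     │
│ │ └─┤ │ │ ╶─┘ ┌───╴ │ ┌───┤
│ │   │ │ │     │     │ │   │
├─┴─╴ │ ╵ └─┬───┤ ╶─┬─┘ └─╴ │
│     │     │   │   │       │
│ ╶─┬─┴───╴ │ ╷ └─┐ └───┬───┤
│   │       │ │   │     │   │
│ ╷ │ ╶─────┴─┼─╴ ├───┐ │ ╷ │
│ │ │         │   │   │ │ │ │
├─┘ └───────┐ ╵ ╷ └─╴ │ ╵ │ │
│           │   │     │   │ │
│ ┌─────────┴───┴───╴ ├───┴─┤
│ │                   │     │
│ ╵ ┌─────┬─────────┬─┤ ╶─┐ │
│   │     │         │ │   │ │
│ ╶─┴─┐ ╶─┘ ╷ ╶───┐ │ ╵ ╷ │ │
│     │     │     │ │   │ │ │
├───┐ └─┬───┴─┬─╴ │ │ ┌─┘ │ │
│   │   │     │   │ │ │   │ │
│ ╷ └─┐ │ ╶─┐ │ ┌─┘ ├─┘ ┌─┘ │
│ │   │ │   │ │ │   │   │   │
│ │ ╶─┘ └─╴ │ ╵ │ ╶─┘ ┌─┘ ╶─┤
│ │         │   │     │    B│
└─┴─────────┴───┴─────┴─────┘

Checking passable neighbors of (2, 0):
Neighbors: (1, 0), (3, 0)
Count: 2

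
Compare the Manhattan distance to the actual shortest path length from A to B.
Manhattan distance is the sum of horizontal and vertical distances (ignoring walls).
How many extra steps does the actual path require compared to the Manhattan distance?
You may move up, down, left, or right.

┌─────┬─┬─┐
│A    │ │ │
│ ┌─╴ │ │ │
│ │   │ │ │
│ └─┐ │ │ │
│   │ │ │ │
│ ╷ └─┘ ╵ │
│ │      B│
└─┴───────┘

Manhattan distance: |3 - 0| + |4 - 0| = 7
Actual path length: 7
Extra steps: 7 - 7 = 0

Solution:

┌─────┬─┬─┐
│A    │ │ │
│ ┌─╴ │ │ │
│↓│   │ │ │
│ └─┐ │ │ │
│↳ ↓│ │ │ │
│ ╷ └─┘ ╵ │
│ │↳ → → B│
└─┴───────┘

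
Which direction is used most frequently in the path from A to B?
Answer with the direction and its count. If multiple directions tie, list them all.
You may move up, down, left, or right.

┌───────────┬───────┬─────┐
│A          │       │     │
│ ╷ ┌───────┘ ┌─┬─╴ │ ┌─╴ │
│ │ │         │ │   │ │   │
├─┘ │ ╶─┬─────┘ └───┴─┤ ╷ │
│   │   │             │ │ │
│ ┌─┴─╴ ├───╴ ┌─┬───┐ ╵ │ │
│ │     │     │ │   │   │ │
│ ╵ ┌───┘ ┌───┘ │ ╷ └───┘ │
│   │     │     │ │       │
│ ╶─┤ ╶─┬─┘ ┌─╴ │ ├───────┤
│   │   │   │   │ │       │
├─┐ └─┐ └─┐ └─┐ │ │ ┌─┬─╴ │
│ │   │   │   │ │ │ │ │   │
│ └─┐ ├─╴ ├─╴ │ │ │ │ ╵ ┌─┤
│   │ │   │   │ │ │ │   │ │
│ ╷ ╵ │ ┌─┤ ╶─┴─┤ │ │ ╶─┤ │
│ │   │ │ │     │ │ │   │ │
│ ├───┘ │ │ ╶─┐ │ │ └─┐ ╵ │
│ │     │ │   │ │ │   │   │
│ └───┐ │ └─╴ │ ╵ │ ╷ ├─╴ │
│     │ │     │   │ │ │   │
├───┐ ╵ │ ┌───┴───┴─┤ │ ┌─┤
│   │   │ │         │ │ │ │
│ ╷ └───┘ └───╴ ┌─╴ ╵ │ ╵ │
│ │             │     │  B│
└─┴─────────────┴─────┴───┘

Directions: right, down, down, left, down, down, down, right, down, right, down, down, left, up, left, down, down, down, right, right, down, right, up, up, up, up, right, up, left, up, left, up, right, right, up, right, right, up, right, right, right, right, down, right, up, up, right, down, down, down, left, left, left, up, left, down, down, down, down, down, down, down, left, up, up, left, left, down, right, down, left, left, down, down, right, right, right, up, right, right, down, right, up, up, up, left, up, up, up, up, right, right, right, down, left, down, left, down, right, down, right, down, left, down, down, right
Counts: {'right': 30, 'down': 35, 'left': 18, 'up': 23}
Most common: down (35 times)

Solution:

┌───────────┬───────┬─────┐
│A ↓        │       │     │
│ ╷ ┌───────┘ ┌─┬─╴ │ ┌─╴ │
│ │↓│         │ │   │ │↱ ↓│
├─┘ │ ╶─┬─────┘ └───┴─┤ ╷ │
│↓ ↲│   │    ↱ → → → ↓│↑│↓│
│ ┌─┴─╴ ├───╴ ┌─┬───┐ ╵ │ │
│↓│     │↱ → ↑│ │↓ ↰│↳ ↑│↓│
│ ╵ ┌───┘ ┌───┘ │ ╷ └───┘ │
│↓  │↱ → ↑│     │↓│↑ ← ← ↲│
│ ╶─┤ ╶─┬─┘ ┌─╴ │ ├───────┤
│↳ ↓│↑ ↰│   │   │↓│↱ → → ↓│
├─┐ └─┐ └─┐ └─┐ │ │ ┌─┬─╴ │
│ │↳ ↓│↑ ↰│   │ │↓│↑│ │↓ ↲│
│ └─┐ ├─╴ ├─╴ │ │ │ │ ╵ ┌─┤
│↓ ↰│↓│↱ ↑│   │ │↓│↑│↓ ↲│ │
│ ╷ ╵ │ ┌─┤ ╶─┴─┤ │ │ ╶─┤ │
│↓│↑ ↲│↑│ │↓ ← ↰│↓│↑│↳ ↓│ │
│ ├───┘ │ │ ╶─┐ │ │ └─┐ ╵ │
│↓│    ↑│ │↳ ↓│↑│↓│↑ ↰│↳ ↓│
│ └───┐ │ └─╴ │ ╵ │ ╷ ├─╴ │
│↳ → ↓│↑│↓ ← ↲│↑ ↲│ │↑│↓ ↲│
├───┐ ╵ │ ┌───┴───┴─┤ │ ┌─┤
│   │↳ ↑│↓│    ↱ → ↓│↑│↓│ │
│ ╷ └───┘ └───╴ ┌─╴ ╵ │ ╵ │
│ │      ↳ → → ↑│  ↳ ↑│↳ B│
└─┴─────────────┴─────┴───┘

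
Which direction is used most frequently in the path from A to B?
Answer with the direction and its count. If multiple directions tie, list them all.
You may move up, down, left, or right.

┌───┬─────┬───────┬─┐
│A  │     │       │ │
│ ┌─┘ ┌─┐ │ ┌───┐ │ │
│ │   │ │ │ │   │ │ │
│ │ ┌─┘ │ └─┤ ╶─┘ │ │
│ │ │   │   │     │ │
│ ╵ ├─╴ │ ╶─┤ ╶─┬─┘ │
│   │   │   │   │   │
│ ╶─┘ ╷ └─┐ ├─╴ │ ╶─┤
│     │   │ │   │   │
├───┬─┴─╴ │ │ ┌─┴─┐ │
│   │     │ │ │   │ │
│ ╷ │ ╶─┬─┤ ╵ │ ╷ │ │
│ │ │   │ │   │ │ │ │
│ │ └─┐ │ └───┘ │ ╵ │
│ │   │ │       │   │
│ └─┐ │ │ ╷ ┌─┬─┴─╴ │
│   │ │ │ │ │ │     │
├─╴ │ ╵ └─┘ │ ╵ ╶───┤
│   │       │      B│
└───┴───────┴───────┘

Directions: down, down, down, down, right, right, up, right, down, right, down, left, left, down, right, down, down, down, right, right, up, up, right, right, up, up, right, down, down, right, down, left, left, down, right, right
Counts: {'down': 14, 'right': 13, 'up': 5, 'left': 4}
Most common: down (14 times)

Solution:

┌───┬─────┬───────┬─┐
│A  │     │       │ │
│ ┌─┘ ┌─┐ │ ┌───┐ │ │
│↓│   │ │ │ │   │ │ │
│ │ ┌─┘ │ └─┤ ╶─┘ │ │
│↓│ │   │   │     │ │
│ ╵ ├─╴ │ ╶─┤ ╶─┬─┘ │
│↓  │↱ ↓│   │   │   │
│ ╶─┘ ╷ └─┐ ├─╴ │ ╶─┤
│↳ → ↑│↳ ↓│ │   │   │
├───┬─┴─╴ │ │ ┌─┴─┐ │
│   │↓ ← ↲│ │ │↱ ↓│ │
│ ╷ │ ╶─┬─┤ ╵ │ ╷ │ │
│ │ │↳ ↓│ │   │↑│↓│ │
│ │ └─┐ │ └───┘ │ ╵ │
│ │   │↓│  ↱ → ↑│↳ ↓│
│ └─┐ │ │ ╷ ┌─┬─┴─╴ │
│   │ │↓│ │↑│ │↓ ← ↲│
├─╴ │ ╵ └─┘ │ ╵ ╶───┤
│   │  ↳ → ↑│  ↳ → B│
└───┴───────┴───────┘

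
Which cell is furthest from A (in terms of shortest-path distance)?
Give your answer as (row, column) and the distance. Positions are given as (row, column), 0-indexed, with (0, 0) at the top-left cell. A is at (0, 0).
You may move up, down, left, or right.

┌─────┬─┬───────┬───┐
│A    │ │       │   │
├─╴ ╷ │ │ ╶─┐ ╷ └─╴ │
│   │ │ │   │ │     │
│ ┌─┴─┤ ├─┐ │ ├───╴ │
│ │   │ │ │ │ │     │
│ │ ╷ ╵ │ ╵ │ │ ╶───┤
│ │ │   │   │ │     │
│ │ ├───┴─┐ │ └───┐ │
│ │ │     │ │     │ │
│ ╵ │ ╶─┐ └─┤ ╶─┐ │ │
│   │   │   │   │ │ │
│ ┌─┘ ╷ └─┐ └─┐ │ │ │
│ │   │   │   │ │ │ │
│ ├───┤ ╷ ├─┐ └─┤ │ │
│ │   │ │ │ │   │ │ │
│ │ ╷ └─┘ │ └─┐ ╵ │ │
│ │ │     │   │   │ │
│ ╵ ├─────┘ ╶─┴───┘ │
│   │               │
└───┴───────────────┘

Computing BFS distances from A to all cells:
Furthest cell: (9, 2)
Distance: 67 steps

Path from A to the furthest cell:

┌─────┬─┬───────┬───┐
│A ↓  │ │    ↱ ↓│   │
├─╴ ╷ │ │ ╶─┐ ╷ └─╴ │
│↓ ↲│ │ │   │↑│↳ → ↓│
│ ┌─┴─┤ ├─┐ │ ├───╴ │
│↓│   │ │ │ │↑│↓ ← ↲│
│ │ ╷ ╵ │ ╵ │ │ ╶───┤
│↓│ │   │   │↑│↳ → ↓│
│ │ ├───┴─┐ │ └───┐ │
│↓│ │↱ → ↓│ │↑ ← ↰│↓│
│ ╵ │ ╶─┐ └─┤ ╶─┐ │ │
│↓  │↑ ↰│↳ ↓│   │↑│↓│
│ ┌─┘ ╷ └─┐ └─┐ │ │ │
│↓│   │↑ ↰│↳ ↓│ │↑│↓│
│ ├───┤ ╷ ├─┐ └─┤ │ │
│↓│↱ ↓│ │↑│ │↳ ↓│↑│↓│
│ │ ╷ └─┘ │ └─┐ ╵ │ │
│↓│↑│↳ → ↑│   │↳ ↑│↓│
│ ╵ ├─────┘ ╶─┴───┘ │
│↳ ↑│B ← ← ← ← ← ← ↲│
└───┴───────────────┘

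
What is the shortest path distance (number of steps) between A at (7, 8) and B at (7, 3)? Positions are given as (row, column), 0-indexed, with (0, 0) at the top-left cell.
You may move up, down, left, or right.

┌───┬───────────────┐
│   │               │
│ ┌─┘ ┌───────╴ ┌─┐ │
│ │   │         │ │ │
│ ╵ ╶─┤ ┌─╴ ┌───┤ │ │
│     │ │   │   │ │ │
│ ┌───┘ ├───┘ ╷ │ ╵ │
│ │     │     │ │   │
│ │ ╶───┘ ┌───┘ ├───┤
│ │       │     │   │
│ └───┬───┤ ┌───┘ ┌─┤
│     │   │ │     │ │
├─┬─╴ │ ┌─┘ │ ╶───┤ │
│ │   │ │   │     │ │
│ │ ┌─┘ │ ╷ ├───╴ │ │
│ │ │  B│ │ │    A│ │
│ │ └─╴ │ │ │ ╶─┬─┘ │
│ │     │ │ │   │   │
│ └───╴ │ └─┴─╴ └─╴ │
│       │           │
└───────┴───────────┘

Finding path from (7, 8) to (7, 3):
Path: (7,8) → (7,7) → (7,6) → (8,6) → (8,7) → (9,7) → (9,6) → (9,5) → (9,4) → (8,4) → (7,4) → (6,4) → (6,5) → (5,5) → (4,5) → (4,6) → (4,7) → (3,7) → (2,7) → (2,6) → (3,6) → (3,5) → (3,4) → (4,4) → (4,3) → (4,2) → (4,1) → (3,1) → (3,2) → (3,3) → (2,3) → (1,3) → (1,4) → (1,5) → (1,6) → (1,7) → (0,7) → (0,6) → (0,5) → (0,4) → (0,3) → (0,2) → (1,2) → (1,1) → (2,1) → (2,0) → (3,0) → (4,0) → (5,0) → (5,1) → (5,2) → (6,2) → (6,1) → (7,1) → (8,1) → (8,2) → (8,3) → (7,3)
Distance: 57 steps

Solution:

┌───┬───────────────┐
│   │↓ ← ← ← ← ↰    │
│ ┌─┘ ┌───────╴ ┌─┐ │
│ │↓ ↲│↱ → → → ↑│ │ │
│ ╵ ╶─┤ ┌─╴ ┌───┤ │ │
│↓ ↲  │↑│   │↓ ↰│ │ │
│ ┌───┘ ├───┘ ╷ │ ╵ │
│↓│↱ → ↑│↓ ← ↲│↑│   │
│ │ ╶───┘ ┌───┘ ├───┤
│↓│↑ ← ← ↲│↱ → ↑│   │
│ └───┬───┤ ┌───┘ ┌─┤
│↳ → ↓│   │↑│     │ │
├─┬─╴ │ ┌─┘ │ ╶───┤ │
│ │↓ ↲│ │↱ ↑│     │ │
│ │ ┌─┘ │ ╷ ├───╴ │ │
│ │↓│  B│↑│ │↓ ← A│ │
│ │ └─╴ │ │ │ ╶─┬─┘ │
│ │↳ → ↑│↑│ │↳ ↓│   │
│ └───╴ │ └─┴─╴ └─╴ │
│       │↑ ← ← ↲    │
└───────┴───────────┘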